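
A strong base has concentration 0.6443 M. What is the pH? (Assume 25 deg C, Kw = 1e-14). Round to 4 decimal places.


A strong base dissociates completely, so [OH-] equals the given concentration.
pOH = -log10([OH-]) = -log10(0.6443) = 0.190912
pH = 14 - pOH = 14 - 0.190912
pH = 13.809088, rounded to 4 dp:

13.8091


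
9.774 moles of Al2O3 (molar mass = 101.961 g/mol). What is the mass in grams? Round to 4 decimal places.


mass = n * M
mass = 9.774 * 101.961
mass = 996.566814 g, rounded to 4 dp:

996.5668 g


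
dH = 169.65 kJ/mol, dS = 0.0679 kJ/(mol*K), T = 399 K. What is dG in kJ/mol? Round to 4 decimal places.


Gibbs: dG = dH - T*dS (consistent units, dS already in kJ/(mol*K)).
T*dS = 399 * 0.0679 = 27.0921
dG = 169.65 - (27.0921)
dG = 142.5579 kJ/mol, rounded to 4 dp:

142.5579 kJ/mol


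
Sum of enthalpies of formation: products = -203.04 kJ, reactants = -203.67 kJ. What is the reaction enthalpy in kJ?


dH_rxn = sum(dH_f products) - sum(dH_f reactants)
dH_rxn = -203.04 - (-203.67)
dH_rxn = 0.63 kJ:

0.63 kJ


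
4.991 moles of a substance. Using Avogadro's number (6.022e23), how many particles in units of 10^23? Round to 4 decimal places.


N = n * NA, then divide by 1e23 for the requested units.
N / 1e23 = n * 6.022
N / 1e23 = 4.991 * 6.022
N / 1e23 = 30.055802, rounded to 4 dp:

30.0558


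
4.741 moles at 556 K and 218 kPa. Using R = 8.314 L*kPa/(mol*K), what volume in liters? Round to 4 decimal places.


PV = nRT, solve for V = nRT / P.
nRT = 4.741 * 8.314 * 556 = 21915.6707
V = 21915.6707 / 218
V = 100.53059954 L, rounded to 4 dp:

100.5306 L


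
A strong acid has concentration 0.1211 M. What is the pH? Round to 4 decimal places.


A strong acid dissociates completely, so [H+] equals the given concentration.
pH = -log10([H+]) = -log10(0.1211)
pH = 0.91685586, rounded to 4 dp:

0.9169


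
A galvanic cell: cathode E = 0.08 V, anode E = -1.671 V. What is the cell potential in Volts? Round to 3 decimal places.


Standard cell potential: E_cell = E_cathode - E_anode.
E_cell = 0.08 - (-1.671)
E_cell = 1.751 V, rounded to 3 dp:

1.751 V


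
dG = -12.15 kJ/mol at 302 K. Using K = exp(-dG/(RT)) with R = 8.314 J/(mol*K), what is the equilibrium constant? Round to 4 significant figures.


dG is in kJ/mol; multiply by 1000 to match R in J/(mol*K).
RT = 8.314 * 302 = 2510.828 J/mol
exponent = -dG*1000 / (RT) = -(-12.15*1000) / 2510.828 = 4.83904114
K = exp(4.83904114)
K = 126.34814, rounded to 4 significant figures:

126.3


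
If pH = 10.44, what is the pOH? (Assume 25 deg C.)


At 25 deg C, pH + pOH = 14.
pOH = 14 - pH = 14 - 10.44
pOH = 3.56:

3.56


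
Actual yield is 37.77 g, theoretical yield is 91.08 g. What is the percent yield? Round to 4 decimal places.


% yield = 100 * actual / theoretical
% yield = 100 * 37.77 / 91.08
% yield = 41.46903821 %, rounded to 4 dp:

41.4690 %


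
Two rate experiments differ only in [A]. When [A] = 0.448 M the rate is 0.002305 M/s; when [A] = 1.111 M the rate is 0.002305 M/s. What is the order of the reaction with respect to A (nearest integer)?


Rate is proportional to [A]^n, so rate2/rate1 = ([A]2/[A]1)^n. Take logs to solve for n.
rate2/rate1 = 0.002305 / 0.002305 = 1.0
[A]2/[A]1 = 1.111 / 0.448 = 2.4799
n = ln(1.0) / ln(2.4799) = 0.0
Nearest integer order:

0


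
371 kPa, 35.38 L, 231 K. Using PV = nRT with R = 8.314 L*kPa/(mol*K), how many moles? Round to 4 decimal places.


PV = nRT, solve for n = PV / (RT).
PV = 371 * 35.38 = 13125.98
RT = 8.314 * 231 = 1920.534
n = 13125.98 / 1920.534
n = 6.83454706 mol, rounded to 4 dp:

6.8345 mol


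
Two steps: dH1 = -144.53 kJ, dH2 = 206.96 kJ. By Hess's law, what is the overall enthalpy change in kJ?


Hess's law: enthalpy is a state function, so add the step enthalpies.
dH_total = dH1 + dH2 = -144.53 + (206.96)
dH_total = 62.43 kJ:

62.43 kJ


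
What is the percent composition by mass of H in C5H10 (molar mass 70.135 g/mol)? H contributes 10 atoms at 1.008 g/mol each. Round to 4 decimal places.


pct = 100 * (n_elem * M_elem) / M_total
mass_contribution = 10 * 1.008 = 10.08 g/mol
pct = 100 * 10.08 / 70.135
pct = 14.37228203 %, rounded to 4 dp:

14.3723 %


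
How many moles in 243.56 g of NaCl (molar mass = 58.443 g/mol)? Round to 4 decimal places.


n = mass / M
n = 243.56 / 58.443
n = 4.16747942 mol, rounded to 4 dp:

4.1675 mol


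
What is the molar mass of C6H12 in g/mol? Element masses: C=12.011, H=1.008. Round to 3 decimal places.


M = sum(count * atomic_mass) over atoms.
M = 6*12.011 + 12*1.008
M = 72.066 + 12.096
M = 84.162 g/mol, rounded to 3 dp:

84.162 g/mol


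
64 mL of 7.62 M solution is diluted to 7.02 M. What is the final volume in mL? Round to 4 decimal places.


Dilution: M1*V1 = M2*V2, solve for V2.
V2 = M1*V1 / M2
V2 = 7.62 * 64 / 7.02
V2 = 487.68 / 7.02
V2 = 69.47008547 mL, rounded to 4 dp:

69.4701 mL


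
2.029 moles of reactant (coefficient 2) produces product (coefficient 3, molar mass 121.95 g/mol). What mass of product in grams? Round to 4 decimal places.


Use the coefficient ratio to convert reactant moles to product moles, then multiply by the product's molar mass.
moles_P = moles_R * (coeff_P / coeff_R) = 2.029 * (3/2) = 3.0435
mass_P = moles_P * M_P = 3.0435 * 121.95
mass_P = 371.154825 g, rounded to 4 dp:

371.1548 g


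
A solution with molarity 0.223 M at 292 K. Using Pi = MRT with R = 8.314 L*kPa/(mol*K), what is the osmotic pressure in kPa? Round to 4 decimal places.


Osmotic pressure (van't Hoff): Pi = M*R*T.
RT = 8.314 * 292 = 2427.688
Pi = 0.223 * 2427.688
Pi = 541.374424 kPa, rounded to 4 dp:

541.3744 kPa


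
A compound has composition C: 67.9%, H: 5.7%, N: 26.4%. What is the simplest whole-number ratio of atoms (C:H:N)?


Assume 100 g of compound, divide each mass% by atomic mass to get moles, then normalize by the smallest to get a raw atom ratio.
Moles per 100 g: C: 67.9/12.011 = 5.6532, H: 5.7/1.008 = 5.6548, N: 26.4/14.007 = 1.8848
Raw ratio (divide by min = 1.8848): C: 2.999, H: 3.0, N: 1.0
Multiply by 1 to clear fractions: C: 2.999 ~= 3, H: 3.0 ~= 3, N: 1.0 ~= 1
Reduce by GCD to get the simplest whole-number ratio:

3:3:1


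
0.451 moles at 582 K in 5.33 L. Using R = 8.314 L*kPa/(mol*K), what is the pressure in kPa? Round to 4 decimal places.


PV = nRT, solve for P = nRT / V.
nRT = 0.451 * 8.314 * 582 = 2182.2753
P = 2182.2753 / 5.33
P = 409.43251407 kPa, rounded to 4 dp:

409.4325 kPa


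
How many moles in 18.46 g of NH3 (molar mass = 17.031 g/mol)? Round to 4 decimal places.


n = mass / M
n = 18.46 / 17.031
n = 1.08390582 mol, rounded to 4 dp:

1.0839 mol


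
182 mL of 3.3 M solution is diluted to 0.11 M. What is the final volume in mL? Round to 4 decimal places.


Dilution: M1*V1 = M2*V2, solve for V2.
V2 = M1*V1 / M2
V2 = 3.3 * 182 / 0.11
V2 = 600.6 / 0.11
V2 = 5460.0 mL, rounded to 4 dp:

5460.0000 mL


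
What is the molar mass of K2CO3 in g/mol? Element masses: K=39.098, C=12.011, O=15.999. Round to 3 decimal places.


M = sum(count * atomic_mass) over atoms.
M = 2*39.098 + 1*12.011 + 3*15.999
M = 78.196 + 12.011 + 47.997
M = 138.204 g/mol, rounded to 3 dp:

138.204 g/mol


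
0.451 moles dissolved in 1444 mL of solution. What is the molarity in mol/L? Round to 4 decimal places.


Convert volume to liters: V_L = V_mL / 1000.
V_L = 1444 / 1000 = 1.444 L
M = n / V_L = 0.451 / 1.444
M = 0.31232687 mol/L, rounded to 4 dp:

0.3123 mol/L


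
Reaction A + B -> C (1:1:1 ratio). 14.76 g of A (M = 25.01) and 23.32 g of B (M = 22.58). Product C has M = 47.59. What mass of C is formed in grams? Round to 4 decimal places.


Find moles of each reactant; the smaller value is the limiting reagent in a 1:1:1 reaction, so moles_C equals moles of the limiter.
n_A = mass_A / M_A = 14.76 / 25.01 = 0.590164 mol
n_B = mass_B / M_B = 23.32 / 22.58 = 1.032772 mol
Limiting reagent: A (smaller), n_limiting = 0.590164 mol
mass_C = n_limiting * M_C = 0.590164 * 47.59
mass_C = 28.08590476 g, rounded to 4 dp:

28.0859 g


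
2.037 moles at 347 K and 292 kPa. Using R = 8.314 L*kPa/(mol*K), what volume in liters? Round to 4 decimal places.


PV = nRT, solve for V = nRT / P.
nRT = 2.037 * 8.314 * 347 = 5876.6594
V = 5876.6594 / 292
V = 20.12554589 L, rounded to 4 dp:

20.1255 L


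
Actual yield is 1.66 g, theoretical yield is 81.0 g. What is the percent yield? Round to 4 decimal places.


% yield = 100 * actual / theoretical
% yield = 100 * 1.66 / 81.0
% yield = 2.04938272 %, rounded to 4 dp:

2.0494 %


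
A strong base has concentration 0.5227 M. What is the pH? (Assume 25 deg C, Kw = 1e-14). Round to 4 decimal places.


A strong base dissociates completely, so [OH-] equals the given concentration.
pOH = -log10([OH-]) = -log10(0.5227) = 0.281747
pH = 14 - pOH = 14 - 0.281747
pH = 13.718253, rounded to 4 dp:

13.7183


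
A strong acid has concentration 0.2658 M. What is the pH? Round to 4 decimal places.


A strong acid dissociates completely, so [H+] equals the given concentration.
pH = -log10([H+]) = -log10(0.2658)
pH = 0.57544502, rounded to 4 dp:

0.5754


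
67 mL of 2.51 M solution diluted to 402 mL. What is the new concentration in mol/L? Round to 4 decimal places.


Dilution: M1*V1 = M2*V2, solve for M2.
M2 = M1*V1 / V2
M2 = 2.51 * 67 / 402
M2 = 168.17 / 402
M2 = 0.41833333 mol/L, rounded to 4 dp:

0.4183 mol/L


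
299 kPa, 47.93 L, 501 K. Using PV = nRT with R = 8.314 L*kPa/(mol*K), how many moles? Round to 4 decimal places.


PV = nRT, solve for n = PV / (RT).
PV = 299 * 47.93 = 14331.07
RT = 8.314 * 501 = 4165.314
n = 14331.07 / 4165.314
n = 3.44057375 mol, rounded to 4 dp:

3.4406 mol


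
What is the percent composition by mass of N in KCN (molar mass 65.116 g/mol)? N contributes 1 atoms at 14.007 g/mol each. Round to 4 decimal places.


pct = 100 * (n_elem * M_elem) / M_total
mass_contribution = 1 * 14.007 = 14.007 g/mol
pct = 100 * 14.007 / 65.116
pct = 21.51084219 %, rounded to 4 dp:

21.5108 %


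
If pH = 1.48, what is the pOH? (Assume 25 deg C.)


At 25 deg C, pH + pOH = 14.
pOH = 14 - pH = 14 - 1.48
pOH = 12.52:

12.52


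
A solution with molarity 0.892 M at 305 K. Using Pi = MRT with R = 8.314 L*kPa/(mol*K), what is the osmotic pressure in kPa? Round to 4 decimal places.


Osmotic pressure (van't Hoff): Pi = M*R*T.
RT = 8.314 * 305 = 2535.77
Pi = 0.892 * 2535.77
Pi = 2261.90684 kPa, rounded to 4 dp:

2261.9068 kPa


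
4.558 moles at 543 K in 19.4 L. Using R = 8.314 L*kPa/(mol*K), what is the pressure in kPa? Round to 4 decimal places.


PV = nRT, solve for P = nRT / V.
nRT = 4.558 * 8.314 * 543 = 20577.1001
P = 20577.1001 / 19.4
P = 1060.67526289 kPa, rounded to 4 dp:

1060.6753 kPa


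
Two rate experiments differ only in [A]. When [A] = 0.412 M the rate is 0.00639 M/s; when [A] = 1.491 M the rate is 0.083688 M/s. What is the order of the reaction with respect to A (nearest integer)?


Rate is proportional to [A]^n, so rate2/rate1 = ([A]2/[A]1)^n. Take logs to solve for n.
rate2/rate1 = 0.083688 / 0.00639 = 13.0967
[A]2/[A]1 = 1.491 / 0.412 = 3.6189
n = ln(13.0967) / ln(3.6189) = 2.0
Nearest integer order:

2


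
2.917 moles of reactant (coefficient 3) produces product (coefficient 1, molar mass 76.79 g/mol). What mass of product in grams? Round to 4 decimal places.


Use the coefficient ratio to convert reactant moles to product moles, then multiply by the product's molar mass.
moles_P = moles_R * (coeff_P / coeff_R) = 2.917 * (1/3) = 0.972333
mass_P = moles_P * M_P = 0.972333 * 76.79
mass_P = 74.66545107 g, rounded to 4 dp:

74.6655 g


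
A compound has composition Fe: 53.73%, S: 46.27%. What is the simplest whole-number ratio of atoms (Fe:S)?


Assume 100 g of compound, divide each mass% by atomic mass to get moles, then normalize by the smallest to get a raw atom ratio.
Moles per 100 g: Fe: 53.73/55.845 = 0.9621, S: 46.27/32.065 = 1.443
Raw ratio (divide by min = 0.9621): Fe: 1.0, S: 1.5
Multiply by 2 to clear fractions: Fe: 2.0 ~= 2, S: 3.0 ~= 3
Reduce by GCD to get the simplest whole-number ratio:

2:3


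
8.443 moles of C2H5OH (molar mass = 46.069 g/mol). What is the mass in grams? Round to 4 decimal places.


mass = n * M
mass = 8.443 * 46.069
mass = 388.960567 g, rounded to 4 dp:

388.9606 g


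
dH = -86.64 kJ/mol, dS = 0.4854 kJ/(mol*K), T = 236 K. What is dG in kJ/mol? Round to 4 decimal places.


Gibbs: dG = dH - T*dS (consistent units, dS already in kJ/(mol*K)).
T*dS = 236 * 0.4854 = 114.5544
dG = -86.64 - (114.5544)
dG = -201.1944 kJ/mol, rounded to 4 dp:

-201.1944 kJ/mol


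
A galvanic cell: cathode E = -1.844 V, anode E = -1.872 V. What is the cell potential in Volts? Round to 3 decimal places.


Standard cell potential: E_cell = E_cathode - E_anode.
E_cell = -1.844 - (-1.872)
E_cell = 0.028 V, rounded to 3 dp:

0.028 V


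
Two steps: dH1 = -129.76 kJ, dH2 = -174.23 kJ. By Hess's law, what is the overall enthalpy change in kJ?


Hess's law: enthalpy is a state function, so add the step enthalpies.
dH_total = dH1 + dH2 = -129.76 + (-174.23)
dH_total = -303.99 kJ:

-303.99 kJ


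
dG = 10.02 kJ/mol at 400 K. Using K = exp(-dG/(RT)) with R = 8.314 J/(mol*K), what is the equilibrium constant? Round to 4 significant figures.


dG is in kJ/mol; multiply by 1000 to match R in J/(mol*K).
RT = 8.314 * 400 = 3325.6 J/mol
exponent = -dG*1000 / (RT) = -(10.02*1000) / 3325.6 = -3.01299014
K = exp(-3.01299014)
K = 0.04914451, rounded to 4 significant figures:

0.04914


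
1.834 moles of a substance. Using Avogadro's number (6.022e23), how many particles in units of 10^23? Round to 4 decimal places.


N = n * NA, then divide by 1e23 for the requested units.
N / 1e23 = n * 6.022
N / 1e23 = 1.834 * 6.022
N / 1e23 = 11.044348, rounded to 4 dp:

11.0443


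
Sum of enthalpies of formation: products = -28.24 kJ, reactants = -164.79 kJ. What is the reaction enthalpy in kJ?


dH_rxn = sum(dH_f products) - sum(dH_f reactants)
dH_rxn = -28.24 - (-164.79)
dH_rxn = 136.55 kJ:

136.55 kJ


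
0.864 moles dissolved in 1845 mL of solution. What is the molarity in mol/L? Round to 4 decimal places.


Convert volume to liters: V_L = V_mL / 1000.
V_L = 1845 / 1000 = 1.845 L
M = n / V_L = 0.864 / 1.845
M = 0.46829268 mol/L, rounded to 4 dp:

0.4683 mol/L


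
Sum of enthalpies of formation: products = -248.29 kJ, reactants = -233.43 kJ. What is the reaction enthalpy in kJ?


dH_rxn = sum(dH_f products) - sum(dH_f reactants)
dH_rxn = -248.29 - (-233.43)
dH_rxn = -14.86 kJ:

-14.86 kJ


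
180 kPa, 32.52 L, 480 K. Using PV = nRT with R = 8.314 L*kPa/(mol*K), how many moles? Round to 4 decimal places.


PV = nRT, solve for n = PV / (RT).
PV = 180 * 32.52 = 5853.6
RT = 8.314 * 480 = 3990.72
n = 5853.6 / 3990.72
n = 1.46680298 mol, rounded to 4 dp:

1.4668 mol


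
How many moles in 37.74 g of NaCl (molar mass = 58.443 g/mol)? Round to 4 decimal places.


n = mass / M
n = 37.74 / 58.443
n = 0.6457574 mol, rounded to 4 dp:

0.6458 mol


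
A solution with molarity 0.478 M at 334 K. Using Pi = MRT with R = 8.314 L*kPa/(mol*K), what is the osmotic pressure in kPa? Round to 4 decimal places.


Osmotic pressure (van't Hoff): Pi = M*R*T.
RT = 8.314 * 334 = 2776.876
Pi = 0.478 * 2776.876
Pi = 1327.346728 kPa, rounded to 4 dp:

1327.3467 kPa


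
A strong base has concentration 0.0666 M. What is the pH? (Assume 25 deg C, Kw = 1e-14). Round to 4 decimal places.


A strong base dissociates completely, so [OH-] equals the given concentration.
pOH = -log10([OH-]) = -log10(0.0666) = 1.176526
pH = 14 - pOH = 14 - 1.176526
pH = 12.823474, rounded to 4 dp:

12.8235


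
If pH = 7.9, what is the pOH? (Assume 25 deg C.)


At 25 deg C, pH + pOH = 14.
pOH = 14 - pH = 14 - 7.9
pOH = 6.1:

6.10


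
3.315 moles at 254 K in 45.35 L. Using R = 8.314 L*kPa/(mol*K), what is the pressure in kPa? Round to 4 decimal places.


PV = nRT, solve for P = nRT / V.
nRT = 3.315 * 8.314 * 254 = 7000.4711
P = 7000.4711 / 45.35
P = 154.36540463 kPa, rounded to 4 dp:

154.3654 kPa


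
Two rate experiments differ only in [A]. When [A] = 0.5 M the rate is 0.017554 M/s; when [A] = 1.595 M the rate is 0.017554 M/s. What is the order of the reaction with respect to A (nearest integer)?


Rate is proportional to [A]^n, so rate2/rate1 = ([A]2/[A]1)^n. Take logs to solve for n.
rate2/rate1 = 0.017554 / 0.017554 = 1.0
[A]2/[A]1 = 1.595 / 0.5 = 3.19
n = ln(1.0) / ln(3.19) = 0.0
Nearest integer order:

0


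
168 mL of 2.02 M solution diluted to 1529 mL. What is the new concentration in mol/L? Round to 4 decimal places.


Dilution: M1*V1 = M2*V2, solve for M2.
M2 = M1*V1 / V2
M2 = 2.02 * 168 / 1529
M2 = 339.36 / 1529
M2 = 0.22194899 mol/L, rounded to 4 dp:

0.2219 mol/L


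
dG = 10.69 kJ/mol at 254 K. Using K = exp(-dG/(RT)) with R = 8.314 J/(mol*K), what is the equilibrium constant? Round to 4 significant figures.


dG is in kJ/mol; multiply by 1000 to match R in J/(mol*K).
RT = 8.314 * 254 = 2111.756 J/mol
exponent = -dG*1000 / (RT) = -(10.69*1000) / 2111.756 = -5.06213786
K = exp(-5.06213786)
K = 0.0063320081, rounded to 4 significant figures:

0.006332


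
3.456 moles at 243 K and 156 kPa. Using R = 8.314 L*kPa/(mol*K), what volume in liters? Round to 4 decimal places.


PV = nRT, solve for V = nRT / P.
nRT = 3.456 * 8.314 * 243 = 6982.1637
V = 6982.1637 / 156
V = 44.75745962 L, rounded to 4 dp:

44.7575 L


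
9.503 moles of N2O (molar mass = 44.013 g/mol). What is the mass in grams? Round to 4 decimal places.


mass = n * M
mass = 9.503 * 44.013
mass = 418.255539 g, rounded to 4 dp:

418.2555 g


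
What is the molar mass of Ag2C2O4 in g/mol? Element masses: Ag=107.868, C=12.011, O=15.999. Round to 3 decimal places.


M = sum(count * atomic_mass) over atoms.
M = 2*107.868 + 2*12.011 + 4*15.999
M = 215.736 + 24.022 + 63.996
M = 303.754 g/mol, rounded to 3 dp:

303.754 g/mol


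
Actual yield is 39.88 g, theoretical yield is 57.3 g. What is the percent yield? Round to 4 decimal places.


% yield = 100 * actual / theoretical
% yield = 100 * 39.88 / 57.3
% yield = 69.59860384 %, rounded to 4 dp:

69.5986 %


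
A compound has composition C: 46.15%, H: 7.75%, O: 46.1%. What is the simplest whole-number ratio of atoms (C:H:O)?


Assume 100 g of compound, divide each mass% by atomic mass to get moles, then normalize by the smallest to get a raw atom ratio.
Moles per 100 g: C: 46.15/12.011 = 3.8423, H: 7.75/1.008 = 7.6885, O: 46.1/15.999 = 2.8814
Raw ratio (divide by min = 2.8814): C: 1.333, H: 2.668, O: 1.0
Multiply by 3 to clear fractions: C: 4.0 ~= 4, H: 8.005 ~= 8, O: 3.0 ~= 3
Reduce by GCD to get the simplest whole-number ratio:

4:8:3


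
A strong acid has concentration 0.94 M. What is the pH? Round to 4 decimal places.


A strong acid dissociates completely, so [H+] equals the given concentration.
pH = -log10([H+]) = -log10(0.94)
pH = 0.02687215, rounded to 4 dp:

0.0269


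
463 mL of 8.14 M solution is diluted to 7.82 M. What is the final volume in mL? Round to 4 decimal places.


Dilution: M1*V1 = M2*V2, solve for V2.
V2 = M1*V1 / M2
V2 = 8.14 * 463 / 7.82
V2 = 3768.82 / 7.82
V2 = 481.94629156 mL, rounded to 4 dp:

481.9463 mL


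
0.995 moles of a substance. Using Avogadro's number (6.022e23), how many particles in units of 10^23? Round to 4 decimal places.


N = n * NA, then divide by 1e23 for the requested units.
N / 1e23 = n * 6.022
N / 1e23 = 0.995 * 6.022
N / 1e23 = 5.99189, rounded to 4 dp:

5.9919


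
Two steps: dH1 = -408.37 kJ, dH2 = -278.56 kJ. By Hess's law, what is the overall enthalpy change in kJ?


Hess's law: enthalpy is a state function, so add the step enthalpies.
dH_total = dH1 + dH2 = -408.37 + (-278.56)
dH_total = -686.93 kJ:

-686.93 kJ


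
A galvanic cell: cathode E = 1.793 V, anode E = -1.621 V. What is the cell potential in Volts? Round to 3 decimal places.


Standard cell potential: E_cell = E_cathode - E_anode.
E_cell = 1.793 - (-1.621)
E_cell = 3.414 V, rounded to 3 dp:

3.414 V


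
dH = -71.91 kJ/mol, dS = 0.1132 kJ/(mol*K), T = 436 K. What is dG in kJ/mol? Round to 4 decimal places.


Gibbs: dG = dH - T*dS (consistent units, dS already in kJ/(mol*K)).
T*dS = 436 * 0.1132 = 49.3552
dG = -71.91 - (49.3552)
dG = -121.2652 kJ/mol, rounded to 4 dp:

-121.2652 kJ/mol


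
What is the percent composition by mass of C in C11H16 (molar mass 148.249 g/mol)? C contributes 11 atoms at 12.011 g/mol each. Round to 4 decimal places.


pct = 100 * (n_elem * M_elem) / M_total
mass_contribution = 11 * 12.011 = 132.121 g/mol
pct = 100 * 132.121 / 148.249
pct = 89.12100588 %, rounded to 4 dp:

89.1210 %


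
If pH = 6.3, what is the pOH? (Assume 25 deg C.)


At 25 deg C, pH + pOH = 14.
pOH = 14 - pH = 14 - 6.3
pOH = 7.7:

7.70


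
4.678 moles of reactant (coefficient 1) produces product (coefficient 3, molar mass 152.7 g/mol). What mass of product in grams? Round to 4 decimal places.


Use the coefficient ratio to convert reactant moles to product moles, then multiply by the product's molar mass.
moles_P = moles_R * (coeff_P / coeff_R) = 4.678 * (3/1) = 14.034
mass_P = moles_P * M_P = 14.034 * 152.7
mass_P = 2142.9918 g, rounded to 4 dp:

2142.9918 g


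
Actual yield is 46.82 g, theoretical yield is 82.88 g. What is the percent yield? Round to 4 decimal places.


% yield = 100 * actual / theoretical
% yield = 100 * 46.82 / 82.88
% yield = 56.49131274 %, rounded to 4 dp:

56.4913 %


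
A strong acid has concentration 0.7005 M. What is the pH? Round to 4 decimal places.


A strong acid dissociates completely, so [H+] equals the given concentration.
pH = -log10([H+]) = -log10(0.7005)
pH = 0.15459186, rounded to 4 dp:

0.1546


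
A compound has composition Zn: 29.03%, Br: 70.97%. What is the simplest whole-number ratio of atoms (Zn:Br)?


Assume 100 g of compound, divide each mass% by atomic mass to get moles, then normalize by the smallest to get a raw atom ratio.
Moles per 100 g: Zn: 29.03/65.38 = 0.444, Br: 70.97/79.904 = 0.8882
Raw ratio (divide by min = 0.444): Zn: 1.0, Br: 2.0
Multiply by 1 to clear fractions: Zn: 1.0 ~= 1, Br: 2.0 ~= 2
Reduce by GCD to get the simplest whole-number ratio:

1:2


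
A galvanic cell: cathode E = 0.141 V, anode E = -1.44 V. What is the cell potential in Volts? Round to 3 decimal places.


Standard cell potential: E_cell = E_cathode - E_anode.
E_cell = 0.141 - (-1.44)
E_cell = 1.581 V, rounded to 3 dp:

1.581 V


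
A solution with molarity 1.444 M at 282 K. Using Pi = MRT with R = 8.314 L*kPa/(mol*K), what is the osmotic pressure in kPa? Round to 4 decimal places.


Osmotic pressure (van't Hoff): Pi = M*R*T.
RT = 8.314 * 282 = 2344.548
Pi = 1.444 * 2344.548
Pi = 3385.527312 kPa, rounded to 4 dp:

3385.5273 kPa


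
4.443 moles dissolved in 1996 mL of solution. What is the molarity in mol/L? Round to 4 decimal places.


Convert volume to liters: V_L = V_mL / 1000.
V_L = 1996 / 1000 = 1.996 L
M = n / V_L = 4.443 / 1.996
M = 2.2259519 mol/L, rounded to 4 dp:

2.2260 mol/L


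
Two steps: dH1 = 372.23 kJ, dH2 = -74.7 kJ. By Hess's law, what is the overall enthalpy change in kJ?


Hess's law: enthalpy is a state function, so add the step enthalpies.
dH_total = dH1 + dH2 = 372.23 + (-74.7)
dH_total = 297.53 kJ:

297.53 kJ


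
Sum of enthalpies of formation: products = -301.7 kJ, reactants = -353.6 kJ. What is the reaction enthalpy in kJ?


dH_rxn = sum(dH_f products) - sum(dH_f reactants)
dH_rxn = -301.7 - (-353.6)
dH_rxn = 51.9 kJ:

51.90 kJ


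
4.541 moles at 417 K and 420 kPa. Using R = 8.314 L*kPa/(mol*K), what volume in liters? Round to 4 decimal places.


PV = nRT, solve for V = nRT / P.
nRT = 4.541 * 8.314 * 417 = 15743.3655
V = 15743.3655 / 420
V = 37.48420357 L, rounded to 4 dp:

37.4842 L


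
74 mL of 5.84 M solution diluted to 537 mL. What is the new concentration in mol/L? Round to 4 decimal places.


Dilution: M1*V1 = M2*V2, solve for M2.
M2 = M1*V1 / V2
M2 = 5.84 * 74 / 537
M2 = 432.16 / 537
M2 = 0.80476723 mol/L, rounded to 4 dp:

0.8048 mol/L


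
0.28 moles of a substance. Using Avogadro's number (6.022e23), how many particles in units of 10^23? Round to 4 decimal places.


N = n * NA, then divide by 1e23 for the requested units.
N / 1e23 = n * 6.022
N / 1e23 = 0.28 * 6.022
N / 1e23 = 1.68616, rounded to 4 dp:

1.6862


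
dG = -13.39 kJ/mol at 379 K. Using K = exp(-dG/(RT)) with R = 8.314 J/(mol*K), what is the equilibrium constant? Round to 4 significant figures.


dG is in kJ/mol; multiply by 1000 to match R in J/(mol*K).
RT = 8.314 * 379 = 3151.006 J/mol
exponent = -dG*1000 / (RT) = -(-13.39*1000) / 3151.006 = 4.24943653
K = exp(4.24943653)
K = 70.065921, rounded to 4 significant figures:

70.07


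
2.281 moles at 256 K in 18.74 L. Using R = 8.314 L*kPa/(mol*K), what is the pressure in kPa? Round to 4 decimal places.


PV = nRT, solve for P = nRT / V.
nRT = 2.281 * 8.314 * 256 = 4854.8439
P = 4854.8439 / 18.74
P = 259.06317503 kPa, rounded to 4 dp:

259.0632 kPa


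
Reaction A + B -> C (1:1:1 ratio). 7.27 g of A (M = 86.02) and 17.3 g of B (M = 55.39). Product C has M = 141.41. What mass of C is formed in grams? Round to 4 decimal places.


Find moles of each reactant; the smaller value is the limiting reagent in a 1:1:1 reaction, so moles_C equals moles of the limiter.
n_A = mass_A / M_A = 7.27 / 86.02 = 0.084515 mol
n_B = mass_B / M_B = 17.3 / 55.39 = 0.312331 mol
Limiting reagent: A (smaller), n_limiting = 0.084515 mol
mass_C = n_limiting * M_C = 0.084515 * 141.41
mass_C = 11.95126615 g, rounded to 4 dp:

11.9513 g


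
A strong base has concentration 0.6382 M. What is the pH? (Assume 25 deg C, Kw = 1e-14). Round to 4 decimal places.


A strong base dissociates completely, so [OH-] equals the given concentration.
pOH = -log10([OH-]) = -log10(0.6382) = 0.195043
pH = 14 - pOH = 14 - 0.195043
pH = 13.804957, rounded to 4 dp:

13.8050


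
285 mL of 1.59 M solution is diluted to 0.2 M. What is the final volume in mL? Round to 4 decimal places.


Dilution: M1*V1 = M2*V2, solve for V2.
V2 = M1*V1 / M2
V2 = 1.59 * 285 / 0.2
V2 = 453.15 / 0.2
V2 = 2265.75 mL, rounded to 4 dp:

2265.7500 mL


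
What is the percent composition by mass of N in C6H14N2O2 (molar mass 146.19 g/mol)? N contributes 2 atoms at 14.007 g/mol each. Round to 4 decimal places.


pct = 100 * (n_elem * M_elem) / M_total
mass_contribution = 2 * 14.007 = 28.014 g/mol
pct = 100 * 28.014 / 146.19
pct = 19.16273343 %, rounded to 4 dp:

19.1627 %


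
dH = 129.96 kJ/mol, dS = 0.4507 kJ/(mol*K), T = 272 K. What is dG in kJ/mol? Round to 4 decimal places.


Gibbs: dG = dH - T*dS (consistent units, dS already in kJ/(mol*K)).
T*dS = 272 * 0.4507 = 122.5904
dG = 129.96 - (122.5904)
dG = 7.3696 kJ/mol, rounded to 4 dp:

7.3696 kJ/mol


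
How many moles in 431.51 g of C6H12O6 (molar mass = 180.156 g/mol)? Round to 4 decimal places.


n = mass / M
n = 431.51 / 180.156
n = 2.39520194 mol, rounded to 4 dp:

2.3952 mol


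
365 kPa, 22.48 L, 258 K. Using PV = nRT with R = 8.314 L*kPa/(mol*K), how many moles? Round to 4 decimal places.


PV = nRT, solve for n = PV / (RT).
PV = 365 * 22.48 = 8205.2
RT = 8.314 * 258 = 2145.012
n = 8205.2 / 2145.012
n = 3.82524667 mol, rounded to 4 dp:

3.8252 mol


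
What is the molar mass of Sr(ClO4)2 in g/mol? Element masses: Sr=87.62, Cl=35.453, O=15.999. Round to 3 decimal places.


M = sum(count * atomic_mass) over atoms.
M = 1*87.62 + 2*35.453 + 8*15.999
M = 87.62 + 70.906 + 127.992
M = 286.518 g/mol, rounded to 3 dp:

286.518 g/mol


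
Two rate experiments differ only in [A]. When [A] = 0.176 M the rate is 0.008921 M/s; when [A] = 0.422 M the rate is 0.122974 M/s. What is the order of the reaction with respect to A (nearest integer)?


Rate is proportional to [A]^n, so rate2/rate1 = ([A]2/[A]1)^n. Take logs to solve for n.
rate2/rate1 = 0.122974 / 0.008921 = 13.7848
[A]2/[A]1 = 0.422 / 0.176 = 2.3977
n = ln(13.7848) / ln(2.3977) = 3.0
Nearest integer order:

3


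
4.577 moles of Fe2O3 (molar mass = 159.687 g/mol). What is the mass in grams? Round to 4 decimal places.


mass = n * M
mass = 4.577 * 159.687
mass = 730.887399 g, rounded to 4 dp:

730.8874 g


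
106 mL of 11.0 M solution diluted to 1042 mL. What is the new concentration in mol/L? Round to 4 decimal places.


Dilution: M1*V1 = M2*V2, solve for M2.
M2 = M1*V1 / V2
M2 = 11.0 * 106 / 1042
M2 = 1166.0 / 1042
M2 = 1.11900192 mol/L, rounded to 4 dp:

1.1190 mol/L


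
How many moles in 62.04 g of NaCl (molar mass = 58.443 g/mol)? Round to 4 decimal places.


n = mass / M
n = 62.04 / 58.443
n = 1.06154715 mol, rounded to 4 dp:

1.0615 mol


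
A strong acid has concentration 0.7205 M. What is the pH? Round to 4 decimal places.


A strong acid dissociates completely, so [H+] equals the given concentration.
pH = -log10([H+]) = -log10(0.7205)
pH = 0.14236601, rounded to 4 dp:

0.1424


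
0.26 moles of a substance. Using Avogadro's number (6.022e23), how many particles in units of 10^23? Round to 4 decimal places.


N = n * NA, then divide by 1e23 for the requested units.
N / 1e23 = n * 6.022
N / 1e23 = 0.26 * 6.022
N / 1e23 = 1.56572, rounded to 4 dp:

1.5657


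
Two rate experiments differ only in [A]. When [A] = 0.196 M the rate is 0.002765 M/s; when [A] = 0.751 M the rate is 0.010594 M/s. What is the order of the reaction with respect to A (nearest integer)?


Rate is proportional to [A]^n, so rate2/rate1 = ([A]2/[A]1)^n. Take logs to solve for n.
rate2/rate1 = 0.010594 / 0.002765 = 3.8315
[A]2/[A]1 = 0.751 / 0.196 = 3.8316
n = ln(3.8315) / ln(3.8316) = 1.0
Nearest integer order:

1


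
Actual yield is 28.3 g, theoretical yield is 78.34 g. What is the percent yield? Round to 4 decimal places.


% yield = 100 * actual / theoretical
% yield = 100 * 28.3 / 78.34
% yield = 36.12458514 %, rounded to 4 dp:

36.1246 %


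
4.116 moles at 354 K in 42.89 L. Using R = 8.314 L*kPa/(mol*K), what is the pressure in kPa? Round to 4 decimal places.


PV = nRT, solve for P = nRT / V.
nRT = 4.116 * 8.314 * 354 = 12114.0301
P = 12114.0301 / 42.89
P = 282.44416181 kPa, rounded to 4 dp:

282.4442 kPa


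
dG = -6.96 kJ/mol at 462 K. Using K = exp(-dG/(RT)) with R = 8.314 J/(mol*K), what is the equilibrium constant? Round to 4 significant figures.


dG is in kJ/mol; multiply by 1000 to match R in J/(mol*K).
RT = 8.314 * 462 = 3841.068 J/mol
exponent = -dG*1000 / (RT) = -(-6.96*1000) / 3841.068 = 1.81199604
K = exp(1.81199604)
K = 6.1226563, rounded to 4 significant figures:

6.123


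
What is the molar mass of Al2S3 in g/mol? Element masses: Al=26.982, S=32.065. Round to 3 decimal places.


M = sum(count * atomic_mass) over atoms.
M = 2*26.982 + 3*32.065
M = 53.964 + 96.195
M = 150.159 g/mol, rounded to 3 dp:

150.159 g/mol


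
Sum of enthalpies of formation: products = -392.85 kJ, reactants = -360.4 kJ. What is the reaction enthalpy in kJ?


dH_rxn = sum(dH_f products) - sum(dH_f reactants)
dH_rxn = -392.85 - (-360.4)
dH_rxn = -32.45 kJ:

-32.45 kJ


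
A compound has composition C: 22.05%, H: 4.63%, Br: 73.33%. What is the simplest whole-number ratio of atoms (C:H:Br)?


Assume 100 g of compound, divide each mass% by atomic mass to get moles, then normalize by the smallest to get a raw atom ratio.
Moles per 100 g: C: 22.05/12.011 = 1.8358, H: 4.63/1.008 = 4.5933, Br: 73.33/79.904 = 0.9177
Raw ratio (divide by min = 0.9177): C: 2.0, H: 5.005, Br: 1.0
Multiply by 1 to clear fractions: C: 2.0 ~= 2, H: 5.005 ~= 5, Br: 1.0 ~= 1
Reduce by GCD to get the simplest whole-number ratio:

2:5:1


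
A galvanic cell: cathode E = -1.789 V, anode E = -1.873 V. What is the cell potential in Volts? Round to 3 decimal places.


Standard cell potential: E_cell = E_cathode - E_anode.
E_cell = -1.789 - (-1.873)
E_cell = 0.084 V, rounded to 3 dp:

0.084 V


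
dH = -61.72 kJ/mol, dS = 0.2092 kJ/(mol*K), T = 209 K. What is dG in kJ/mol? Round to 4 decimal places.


Gibbs: dG = dH - T*dS (consistent units, dS already in kJ/(mol*K)).
T*dS = 209 * 0.2092 = 43.7228
dG = -61.72 - (43.7228)
dG = -105.4428 kJ/mol, rounded to 4 dp:

-105.4428 kJ/mol


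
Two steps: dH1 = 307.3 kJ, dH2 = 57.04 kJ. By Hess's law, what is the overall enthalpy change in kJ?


Hess's law: enthalpy is a state function, so add the step enthalpies.
dH_total = dH1 + dH2 = 307.3 + (57.04)
dH_total = 364.34 kJ:

364.34 kJ


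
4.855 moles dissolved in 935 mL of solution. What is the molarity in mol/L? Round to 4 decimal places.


Convert volume to liters: V_L = V_mL / 1000.
V_L = 935 / 1000 = 0.935 L
M = n / V_L = 4.855 / 0.935
M = 5.19251337 mol/L, rounded to 4 dp:

5.1925 mol/L


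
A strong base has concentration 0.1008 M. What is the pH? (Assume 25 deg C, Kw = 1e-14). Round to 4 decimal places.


A strong base dissociates completely, so [OH-] equals the given concentration.
pOH = -log10([OH-]) = -log10(0.1008) = 0.996539
pH = 14 - pOH = 14 - 0.996539
pH = 13.003461, rounded to 4 dp:

13.0035


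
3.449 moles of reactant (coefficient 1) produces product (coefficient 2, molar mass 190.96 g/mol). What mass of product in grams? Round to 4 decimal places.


Use the coefficient ratio to convert reactant moles to product moles, then multiply by the product's molar mass.
moles_P = moles_R * (coeff_P / coeff_R) = 3.449 * (2/1) = 6.898
mass_P = moles_P * M_P = 6.898 * 190.96
mass_P = 1317.24208 g, rounded to 4 dp:

1317.2421 g


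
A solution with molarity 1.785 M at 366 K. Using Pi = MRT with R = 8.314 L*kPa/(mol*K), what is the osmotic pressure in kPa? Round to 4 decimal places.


Osmotic pressure (van't Hoff): Pi = M*R*T.
RT = 8.314 * 366 = 3042.924
Pi = 1.785 * 3042.924
Pi = 5431.61934 kPa, rounded to 4 dp:

5431.6193 kPa


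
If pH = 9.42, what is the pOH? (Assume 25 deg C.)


At 25 deg C, pH + pOH = 14.
pOH = 14 - pH = 14 - 9.42
pOH = 4.58:

4.58


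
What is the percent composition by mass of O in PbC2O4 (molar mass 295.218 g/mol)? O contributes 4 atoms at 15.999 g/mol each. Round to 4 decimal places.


pct = 100 * (n_elem * M_elem) / M_total
mass_contribution = 4 * 15.999 = 63.996 g/mol
pct = 100 * 63.996 / 295.218
pct = 21.67753999 %, rounded to 4 dp:

21.6775 %


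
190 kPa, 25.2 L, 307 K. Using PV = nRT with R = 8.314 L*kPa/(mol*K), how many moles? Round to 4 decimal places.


PV = nRT, solve for n = PV / (RT).
PV = 190 * 25.2 = 4788.0
RT = 8.314 * 307 = 2552.398
n = 4788.0 / 2552.398
n = 1.87588299 mol, rounded to 4 dp:

1.8759 mol


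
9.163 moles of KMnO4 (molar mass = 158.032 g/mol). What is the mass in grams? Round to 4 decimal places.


mass = n * M
mass = 9.163 * 158.032
mass = 1448.047216 g, rounded to 4 dp:

1448.0472 g


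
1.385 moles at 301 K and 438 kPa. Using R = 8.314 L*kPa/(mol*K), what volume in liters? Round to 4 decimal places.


PV = nRT, solve for V = nRT / P.
nRT = 1.385 * 8.314 * 301 = 3465.9819
V = 3465.9819 / 438
V = 7.91320068 L, rounded to 4 dp:

7.9132 L


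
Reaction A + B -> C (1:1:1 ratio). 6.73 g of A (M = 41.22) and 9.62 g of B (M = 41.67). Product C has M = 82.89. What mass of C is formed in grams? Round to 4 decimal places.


Find moles of each reactant; the smaller value is the limiting reagent in a 1:1:1 reaction, so moles_C equals moles of the limiter.
n_A = mass_A / M_A = 6.73 / 41.22 = 0.16327 mol
n_B = mass_B / M_B = 9.62 / 41.67 = 0.230862 mol
Limiting reagent: A (smaller), n_limiting = 0.16327 mol
mass_C = n_limiting * M_C = 0.16327 * 82.89
mass_C = 13.5334503 g, rounded to 4 dp:

13.5335 g


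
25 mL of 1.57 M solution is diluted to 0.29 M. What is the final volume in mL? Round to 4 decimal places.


Dilution: M1*V1 = M2*V2, solve for V2.
V2 = M1*V1 / M2
V2 = 1.57 * 25 / 0.29
V2 = 39.25 / 0.29
V2 = 135.34482759 mL, rounded to 4 dp:

135.3448 mL


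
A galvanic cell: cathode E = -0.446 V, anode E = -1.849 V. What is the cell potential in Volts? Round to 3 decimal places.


Standard cell potential: E_cell = E_cathode - E_anode.
E_cell = -0.446 - (-1.849)
E_cell = 1.403 V, rounded to 3 dp:

1.403 V


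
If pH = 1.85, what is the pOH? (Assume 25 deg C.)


At 25 deg C, pH + pOH = 14.
pOH = 14 - pH = 14 - 1.85
pOH = 12.15:

12.15


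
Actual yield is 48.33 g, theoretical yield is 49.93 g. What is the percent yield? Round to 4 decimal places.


% yield = 100 * actual / theoretical
% yield = 100 * 48.33 / 49.93
% yield = 96.79551372 %, rounded to 4 dp:

96.7955 %


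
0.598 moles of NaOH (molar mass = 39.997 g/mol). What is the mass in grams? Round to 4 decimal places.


mass = n * M
mass = 0.598 * 39.997
mass = 23.918206 g, rounded to 4 dp:

23.9182 g


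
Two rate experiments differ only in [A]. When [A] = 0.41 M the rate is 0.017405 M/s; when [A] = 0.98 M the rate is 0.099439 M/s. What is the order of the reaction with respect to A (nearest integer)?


Rate is proportional to [A]^n, so rate2/rate1 = ([A]2/[A]1)^n. Take logs to solve for n.
rate2/rate1 = 0.099439 / 0.017405 = 5.7132
[A]2/[A]1 = 0.98 / 0.41 = 2.3902
n = ln(5.7132) / ln(2.3902) = 2.0
Nearest integer order:

2


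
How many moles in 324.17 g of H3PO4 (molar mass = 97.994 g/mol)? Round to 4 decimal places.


n = mass / M
n = 324.17 / 97.994
n = 3.30805968 mol, rounded to 4 dp:

3.3081 mol


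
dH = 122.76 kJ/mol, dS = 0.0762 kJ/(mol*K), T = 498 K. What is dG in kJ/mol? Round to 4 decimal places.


Gibbs: dG = dH - T*dS (consistent units, dS already in kJ/(mol*K)).
T*dS = 498 * 0.0762 = 37.9476
dG = 122.76 - (37.9476)
dG = 84.8124 kJ/mol, rounded to 4 dp:

84.8124 kJ/mol


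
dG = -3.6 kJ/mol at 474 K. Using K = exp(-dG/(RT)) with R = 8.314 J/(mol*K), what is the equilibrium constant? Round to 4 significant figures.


dG is in kJ/mol; multiply by 1000 to match R in J/(mol*K).
RT = 8.314 * 474 = 3940.836 J/mol
exponent = -dG*1000 / (RT) = -(-3.6*1000) / 3940.836 = 0.91351175
K = exp(0.91351175)
K = 2.4930622, rounded to 4 significant figures:

2.493


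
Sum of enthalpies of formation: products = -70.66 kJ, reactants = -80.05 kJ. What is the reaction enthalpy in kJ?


dH_rxn = sum(dH_f products) - sum(dH_f reactants)
dH_rxn = -70.66 - (-80.05)
dH_rxn = 9.39 kJ:

9.39 kJ


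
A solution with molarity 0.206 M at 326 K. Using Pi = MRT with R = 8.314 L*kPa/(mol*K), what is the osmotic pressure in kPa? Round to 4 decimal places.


Osmotic pressure (van't Hoff): Pi = M*R*T.
RT = 8.314 * 326 = 2710.364
Pi = 0.206 * 2710.364
Pi = 558.334984 kPa, rounded to 4 dp:

558.3350 kPa


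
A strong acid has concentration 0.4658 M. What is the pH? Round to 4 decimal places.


A strong acid dissociates completely, so [H+] equals the given concentration.
pH = -log10([H+]) = -log10(0.4658)
pH = 0.33180052, rounded to 4 dp:

0.3318


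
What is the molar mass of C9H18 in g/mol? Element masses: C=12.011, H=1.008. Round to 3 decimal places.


M = sum(count * atomic_mass) over atoms.
M = 9*12.011 + 18*1.008
M = 108.099 + 18.144
M = 126.243 g/mol, rounded to 3 dp:

126.243 g/mol


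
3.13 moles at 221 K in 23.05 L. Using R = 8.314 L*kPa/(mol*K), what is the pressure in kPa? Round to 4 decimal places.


PV = nRT, solve for P = nRT / V.
nRT = 3.13 * 8.314 * 221 = 5751.0432
P = 5751.0432 / 23.05
P = 249.50295879 kPa, rounded to 4 dp:

249.5030 kPa


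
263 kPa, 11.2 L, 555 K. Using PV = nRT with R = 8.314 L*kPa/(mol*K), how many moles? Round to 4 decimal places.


PV = nRT, solve for n = PV / (RT).
PV = 263 * 11.2 = 2945.6
RT = 8.314 * 555 = 4614.27
n = 2945.6 / 4614.27
n = 0.6383675 mol, rounded to 4 dp:

0.6384 mol


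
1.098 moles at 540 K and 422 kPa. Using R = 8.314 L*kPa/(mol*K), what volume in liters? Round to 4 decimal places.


PV = nRT, solve for V = nRT / P.
nRT = 1.098 * 8.314 * 540 = 4929.5369
V = 4929.5369 / 422
V = 11.68136706 L, rounded to 4 dp:

11.6814 L


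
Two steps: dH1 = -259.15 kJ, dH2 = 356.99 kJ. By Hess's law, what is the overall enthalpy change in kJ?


Hess's law: enthalpy is a state function, so add the step enthalpies.
dH_total = dH1 + dH2 = -259.15 + (356.99)
dH_total = 97.84 kJ:

97.84 kJ
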